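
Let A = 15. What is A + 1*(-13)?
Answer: 2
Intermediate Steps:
A + 1*(-13) = 15 + 1*(-13) = 15 - 13 = 2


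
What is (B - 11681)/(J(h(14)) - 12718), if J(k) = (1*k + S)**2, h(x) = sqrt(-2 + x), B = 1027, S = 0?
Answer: 5327/6353 ≈ 0.83850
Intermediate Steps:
J(k) = k**2 (J(k) = (1*k + 0)**2 = (k + 0)**2 = k**2)
(B - 11681)/(J(h(14)) - 12718) = (1027 - 11681)/((sqrt(-2 + 14))**2 - 12718) = -10654/((sqrt(12))**2 - 12718) = -10654/((2*sqrt(3))**2 - 12718) = -10654/(12 - 12718) = -10654/(-12706) = -10654*(-1/12706) = 5327/6353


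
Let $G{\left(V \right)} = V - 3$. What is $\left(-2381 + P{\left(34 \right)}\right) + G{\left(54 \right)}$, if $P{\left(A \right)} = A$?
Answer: $-2296$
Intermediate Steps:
$G{\left(V \right)} = -3 + V$
$\left(-2381 + P{\left(34 \right)}\right) + G{\left(54 \right)} = \left(-2381 + 34\right) + \left(-3 + 54\right) = -2347 + 51 = -2296$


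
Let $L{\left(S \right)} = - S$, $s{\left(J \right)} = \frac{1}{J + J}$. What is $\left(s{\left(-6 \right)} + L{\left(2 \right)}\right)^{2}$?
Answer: $\frac{625}{144} \approx 4.3403$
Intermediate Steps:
$s{\left(J \right)} = \frac{1}{2 J}$
$\left(s{\left(-6 \right)} + L{\left(2 \right)}\right)^{2} = \left(\frac{1}{2 \left(-6\right)} - 2\right)^{2} = \left(\frac{1}{2} \left(- \frac{1}{6}\right) - 2\right)^{2} = \left(- \frac{1}{12} - 2\right)^{2} = \left(- \frac{25}{12}\right)^{2} = \frac{625}{144}$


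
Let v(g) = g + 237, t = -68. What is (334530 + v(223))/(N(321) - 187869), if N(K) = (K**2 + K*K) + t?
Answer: 66998/3629 ≈ 18.462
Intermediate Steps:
v(g) = 237 + g
N(K) = -68 + 2*K**2 (N(K) = (K**2 + K*K) - 68 = (K**2 + K**2) - 68 = 2*K**2 - 68 = -68 + 2*K**2)
(334530 + v(223))/(N(321) - 187869) = (334530 + (237 + 223))/((-68 + 2*321**2) - 187869) = (334530 + 460)/((-68 + 2*103041) - 187869) = 334990/((-68 + 206082) - 187869) = 334990/(206014 - 187869) = 334990/18145 = 334990*(1/18145) = 66998/3629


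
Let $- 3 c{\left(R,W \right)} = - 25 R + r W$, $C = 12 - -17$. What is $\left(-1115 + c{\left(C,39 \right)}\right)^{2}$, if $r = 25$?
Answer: $\frac{12924025}{9} \approx 1.436 \cdot 10^{6}$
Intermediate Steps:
$C = 29$ ($C = 12 + 17 = 29$)
$c{\left(R,W \right)} = - \frac{25 W}{3} + \frac{25 R}{3}$ ($c{\left(R,W \right)} = - \frac{- 25 R + 25 W}{3} = - \frac{25 W}{3} + \frac{25 R}{3}$)
$\left(-1115 + c{\left(C,39 \right)}\right)^{2} = \left(-1115 + \left(\left(- \frac{25}{3}\right) 39 + \frac{25}{3} \cdot 29\right)\right)^{2} = \left(-1115 + \left(-325 + \frac{725}{3}\right)\right)^{2} = \left(-1115 - \frac{250}{3}\right)^{2} = \left(- \frac{3595}{3}\right)^{2} = \frac{12924025}{9}$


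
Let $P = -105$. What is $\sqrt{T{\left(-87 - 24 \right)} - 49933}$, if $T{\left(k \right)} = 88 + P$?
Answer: $15 i \sqrt{222} \approx 223.49 i$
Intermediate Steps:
$T{\left(k \right)} = -17$ ($T{\left(k \right)} = 88 - 105 = -17$)
$\sqrt{T{\left(-87 - 24 \right)} - 49933} = \sqrt{-17 - 49933} = \sqrt{-49950} = 15 i \sqrt{222}$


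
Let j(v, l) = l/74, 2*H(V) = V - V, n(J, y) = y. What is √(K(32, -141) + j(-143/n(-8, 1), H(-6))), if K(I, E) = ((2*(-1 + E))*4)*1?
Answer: 4*I*√71 ≈ 33.705*I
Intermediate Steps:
H(V) = 0 (H(V) = (V - V)/2 = (½)*0 = 0)
j(v, l) = l/74 (j(v, l) = l*(1/74) = l/74)
K(I, E) = -8 + 8*E (K(I, E) = ((-2 + 2*E)*4)*1 = (-8 + 8*E)*1 = -8 + 8*E)
√(K(32, -141) + j(-143/n(-8, 1), H(-6))) = √((-8 + 8*(-141)) + (1/74)*0) = √((-8 - 1128) + 0) = √(-1136 + 0) = √(-1136) = 4*I*√71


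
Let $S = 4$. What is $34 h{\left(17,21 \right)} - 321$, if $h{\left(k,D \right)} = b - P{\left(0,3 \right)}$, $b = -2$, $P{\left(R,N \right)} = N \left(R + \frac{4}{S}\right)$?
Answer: $-491$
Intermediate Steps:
$P{\left(R,N \right)} = N \left(1 + R\right)$ ($P{\left(R,N \right)} = N \left(R + \frac{4}{4}\right) = N \left(R + 4 \cdot \frac{1}{4}\right) = N \left(R + 1\right) = N \left(1 + R\right)$)
$h{\left(k,D \right)} = -5$ ($h{\left(k,D \right)} = -2 - 3 \left(1 + 0\right) = -2 - 3 \cdot 1 = -2 - 3 = -5$)
$34 h{\left(17,21 \right)} - 321 = 34 \left(-5\right) - 321 = -170 - 321 = -491$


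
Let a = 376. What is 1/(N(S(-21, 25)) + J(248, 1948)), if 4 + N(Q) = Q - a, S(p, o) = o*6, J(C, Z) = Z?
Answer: 1/1718 ≈ 0.00058207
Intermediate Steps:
S(p, o) = 6*o
N(Q) = -380 + Q (N(Q) = -4 + (Q - 1*376) = -4 + (Q - 376) = -4 + (-376 + Q) = -380 + Q)
1/(N(S(-21, 25)) + J(248, 1948)) = 1/((-380 + 6*25) + 1948) = 1/((-380 + 150) + 1948) = 1/(-230 + 1948) = 1/1718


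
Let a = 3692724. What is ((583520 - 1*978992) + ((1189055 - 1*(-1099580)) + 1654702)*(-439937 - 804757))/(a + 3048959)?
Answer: -4908248299350/6741683 ≈ -7.2805e+5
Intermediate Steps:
((583520 - 1*978992) + ((1189055 - 1*(-1099580)) + 1654702)*(-439937 - 804757))/(a + 3048959) = ((583520 - 1*978992) + ((1189055 - 1*(-1099580)) + 1654702)*(-439937 - 804757))/(3692724 + 3048959) = ((583520 - 978992) + ((1189055 + 1099580) + 1654702)*(-1244694))/6741683 = (-395472 + (2288635 + 1654702)*(-1244694))*(1/6741683) = (-395472 + 3943337*(-1244694))*(1/6741683) = (-395472 - 4908247903878)*(1/6741683) = -4908248299350*1/6741683 = -4908248299350/6741683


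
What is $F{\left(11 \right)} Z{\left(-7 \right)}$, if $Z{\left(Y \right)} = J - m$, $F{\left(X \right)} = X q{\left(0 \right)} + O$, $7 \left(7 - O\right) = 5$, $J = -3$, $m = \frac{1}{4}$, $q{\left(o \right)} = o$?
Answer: $- \frac{143}{7} \approx -20.429$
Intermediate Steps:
$m = \frac{1}{4} \approx 0.25$
$O = \frac{44}{7}$ ($O = 7 - \frac{5}{7} = \frac{44}{7} \approx 6.2857$)
$F{\left(X \right)} = \frac{44}{7}$ ($F{\left(X \right)} = X 0 + \frac{44}{7} = 0 + \frac{44}{7} = \frac{44}{7}$)
$Z{\left(Y \right)} = - \frac{13}{4}$ ($Z{\left(Y \right)} = -3 - \frac{1}{4} = - \frac{13}{4}$)
$F{\left(11 \right)} Z{\left(-7 \right)} = \frac{44}{7} \left(- \frac{13}{4}\right) = - \frac{143}{7}$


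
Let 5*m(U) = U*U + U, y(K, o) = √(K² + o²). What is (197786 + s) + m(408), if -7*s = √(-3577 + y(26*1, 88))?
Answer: 1155802/5 - √(-3577 + 2*√2105)/7 ≈ 2.3116e+5 - 8.4337*I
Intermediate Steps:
m(U) = U/5 + U²/5 (m(U) = (U*U + U)/5 = (U² + U)/5 = (U + U²)/5 = U/5 + U²/5)
s = -√(-3577 + 2*√2105)/7 (s = -√(-3577 + √((26*1)² + 88²))/7 = -√(-3577 + √(26² + 7744))/7 = -√(-3577 + √(676 + 7744))/7 = -√(-3577 + √8420)/7 = -√(-3577 + 2*√2105)/7 ≈ -8.4337*I)
(197786 + s) + m(408) = (197786 - I*√(3577 - 2*√2105)/7) + (⅕)*408*(1 + 408) = (197786 - I*√(3577 - 2*√2105)/7) + (⅕)*408*409 = (197786 - I*√(3577 - 2*√2105)/7) + 166872/5 = 1155802/5 - I*√(3577 - 2*√2105)/7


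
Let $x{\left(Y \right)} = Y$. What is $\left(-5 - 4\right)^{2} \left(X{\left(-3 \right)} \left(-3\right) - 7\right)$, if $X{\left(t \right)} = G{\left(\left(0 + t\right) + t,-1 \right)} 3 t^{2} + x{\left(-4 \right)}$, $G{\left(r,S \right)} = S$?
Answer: $6966$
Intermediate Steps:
$X{\left(t \right)} = -4 - 3 t^{2}$ ($X{\left(t \right)} = - 3 t^{2} - 4 = -4 - 3 t^{2}$)
$\left(-5 - 4\right)^{2} \left(X{\left(-3 \right)} \left(-3\right) - 7\right) = \left(-5 - 4\right)^{2} \left(\left(-4 - 3 \left(-3\right)^{2}\right) \left(-3\right) - 7\right) = \left(-9\right)^{2} \left(\left(-4 - 27\right) \left(-3\right) - 7\right) = 81 \left(\left(-4 - 27\right) \left(-3\right) - 7\right) = 81 \left(\left(-31\right) \left(-3\right) - 7\right) = 81 \left(93 - 7\right) = 81 \cdot 86 = 6966$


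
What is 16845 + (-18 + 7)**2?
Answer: 16966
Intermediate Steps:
16845 + (-18 + 7)**2 = 16845 + (-11)**2 = 16845 + 121 = 16966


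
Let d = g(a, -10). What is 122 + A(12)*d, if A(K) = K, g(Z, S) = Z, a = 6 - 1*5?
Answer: 134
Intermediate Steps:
a = 1 (a = 6 - 5 = 1)
d = 1
122 + A(12)*d = 122 + 12*1 = 122 + 12 = 134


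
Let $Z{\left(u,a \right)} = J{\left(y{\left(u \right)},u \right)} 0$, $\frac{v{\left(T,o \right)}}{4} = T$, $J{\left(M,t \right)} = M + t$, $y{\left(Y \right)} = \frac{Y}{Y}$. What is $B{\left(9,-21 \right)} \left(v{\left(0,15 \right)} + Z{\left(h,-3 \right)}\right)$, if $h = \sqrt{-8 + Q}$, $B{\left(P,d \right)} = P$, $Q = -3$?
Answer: $0$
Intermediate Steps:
$h = i \sqrt{11}$ ($h = \sqrt{-8 - 3} = \sqrt{-11} = i \sqrt{11} \approx 3.3166 i$)
$y{\left(Y \right)} = 1$
$v{\left(T,o \right)} = 4 T$
$Z{\left(u,a \right)} = 0$ ($Z{\left(u,a \right)} = \left(1 + u\right) 0 = 0$)
$B{\left(9,-21 \right)} \left(v{\left(0,15 \right)} + Z{\left(h,-3 \right)}\right) = 9 \left(4 \cdot 0 + 0\right) = 9 \left(0 + 0\right) = 9 \cdot 0 = 0$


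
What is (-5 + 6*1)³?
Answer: 1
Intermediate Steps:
(-5 + 6*1)³ = (-5 + 6)³ = 1³ = 1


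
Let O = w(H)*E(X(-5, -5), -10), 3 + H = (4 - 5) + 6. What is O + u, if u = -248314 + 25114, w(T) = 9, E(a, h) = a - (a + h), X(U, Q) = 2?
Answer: -223110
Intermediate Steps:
E(a, h) = -h (E(a, h) = a + (-a - h) = -h)
H = 2 (H = -3 + ((4 - 5) + 6) = -3 + (-1 + 6) = -3 + 5 = 2)
O = 90 (O = 9*(-1*(-10)) = 9*10 = 90)
u = -223200
O + u = 90 - 223200 = -223110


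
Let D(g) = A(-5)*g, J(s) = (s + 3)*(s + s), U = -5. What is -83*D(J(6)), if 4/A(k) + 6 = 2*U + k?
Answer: 11952/7 ≈ 1707.4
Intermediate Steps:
A(k) = 4/(-16 + k) (A(k) = 4/(-6 + (2*(-5) + k)) = 4/(-6 + (-10 + k)) = 4/(-16 + k))
J(s) = 2*s*(3 + s) (J(s) = (3 + s)*(2*s) = 2*s*(3 + s))
D(g) = -4*g/21 (D(g) = (4/(-16 - 5))*g = (4/(-21))*g = (4*(-1/21))*g = -4*g/21)
-83*D(J(6)) = -(-332)*2*6*(3 + 6)/21 = -(-332)*2*6*9/21 = -(-332)*108/21 = -83*(-144/7) = 11952/7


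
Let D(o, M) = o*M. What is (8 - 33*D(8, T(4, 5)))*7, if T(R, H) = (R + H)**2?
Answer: -149632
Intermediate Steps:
T(R, H) = (H + R)**2
D(o, M) = M*o
(8 - 33*D(8, T(4, 5)))*7 = (8 - 33*(5 + 4)**2*8)*7 = (8 - 33*9**2*8)*7 = (8 - 2673*8)*7 = (8 - 33*648)*7 = (8 - 21384)*7 = -21376*7 = -149632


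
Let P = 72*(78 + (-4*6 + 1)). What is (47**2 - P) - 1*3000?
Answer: -4751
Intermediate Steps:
P = 3960 (P = 72*(78 + (-24 + 1)) = 72*(78 - 23) = 72*55 = 3960)
(47**2 - P) - 1*3000 = (47**2 - 1*3960) - 1*3000 = (2209 - 3960) - 3000 = -1751 - 3000 = -4751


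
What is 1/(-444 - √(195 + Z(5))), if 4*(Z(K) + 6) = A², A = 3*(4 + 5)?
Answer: -592/262353 + 2*√165/262353 ≈ -0.0021586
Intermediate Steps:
A = 27 (A = 3*9 = 27)
Z(K) = 705/4 (Z(K) = -6 + (¼)*27² = -6 + (¼)*729 = -6 + 729/4 = 705/4)
1/(-444 - √(195 + Z(5))) = 1/(-444 - √(195 + 705/4)) = 1/(-444 - √(1485/4)) = 1/(-444 - 3*√165/2)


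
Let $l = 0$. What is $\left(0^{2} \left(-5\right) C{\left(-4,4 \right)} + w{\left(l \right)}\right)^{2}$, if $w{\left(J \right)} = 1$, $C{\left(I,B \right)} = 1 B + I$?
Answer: $1$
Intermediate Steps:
$C{\left(I,B \right)} = B + I$
$\left(0^{2} \left(-5\right) C{\left(-4,4 \right)} + w{\left(l \right)}\right)^{2} = \left(0^{2} \left(-5\right) \left(4 - 4\right) + 1\right)^{2} = \left(0 \left(-5\right) 0 + 1\right)^{2} = \left(0 \cdot 0 + 1\right)^{2} = \left(0 + 1\right)^{2} = 1^{2} = 1$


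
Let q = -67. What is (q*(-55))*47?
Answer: 173195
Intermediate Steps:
(q*(-55))*47 = -67*(-55)*47 = 3685*47 = 173195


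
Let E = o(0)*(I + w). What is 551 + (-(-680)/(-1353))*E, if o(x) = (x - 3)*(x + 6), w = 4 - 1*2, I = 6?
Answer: 281141/451 ≈ 623.37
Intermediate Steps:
w = 2 (w = 4 - 2 = 2)
o(x) = (-3 + x)*(6 + x)
E = -144 (E = (-18 + 0² + 3*0)*(6 + 2) = (-18 + 0 + 0)*8 = -18*8 = -144)
551 + (-(-680)/(-1353))*E = 551 - (-680)/(-1353)*(-144) = 551 - (-680)*(-1)/1353*(-144) = 551 - 1*680/1353*(-144) = 551 - 680/1353*(-144) = 551 + 32640/451 = 281141/451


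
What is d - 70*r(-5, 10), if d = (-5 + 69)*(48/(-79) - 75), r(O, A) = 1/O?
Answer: -381166/79 ≈ -4824.9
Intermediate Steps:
d = -382272/79 (d = 64*(48*(-1/79) - 75) = 64*(-48/79 - 75) = 64*(-5973/79) = -382272/79 ≈ -4838.9)
d - 70*r(-5, 10) = -382272/79 - 70/(-5) = -382272/79 - 70*(-⅕) = -382272/79 + 14 = -381166/79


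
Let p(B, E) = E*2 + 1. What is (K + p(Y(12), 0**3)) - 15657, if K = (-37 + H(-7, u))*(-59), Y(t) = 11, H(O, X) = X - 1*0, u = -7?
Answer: -13060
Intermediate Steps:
H(O, X) = X (H(O, X) = X + 0 = X)
p(B, E) = 1 + 2*E (p(B, E) = 2*E + 1 = 1 + 2*E)
K = 2596 (K = (-37 - 7)*(-59) = -44*(-59) = 2596)
(K + p(Y(12), 0**3)) - 15657 = (2596 + (1 + 2*0**3)) - 15657 = (2596 + (1 + 2*0)) - 15657 = (2596 + (1 + 0)) - 15657 = (2596 + 1) - 15657 = 2597 - 15657 = -13060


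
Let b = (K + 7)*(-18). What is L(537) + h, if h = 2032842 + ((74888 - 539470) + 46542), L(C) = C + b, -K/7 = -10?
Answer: 1613953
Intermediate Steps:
K = 70 (K = -7*(-10) = 70)
b = -1386 (b = (70 + 7)*(-18) = 77*(-18) = -1386)
L(C) = -1386 + C (L(C) = C - 1386 = -1386 + C)
h = 1614802 (h = 2032842 + (-464582 + 46542) = 2032842 - 418040 = 1614802)
L(537) + h = (-1386 + 537) + 1614802 = -849 + 1614802 = 1613953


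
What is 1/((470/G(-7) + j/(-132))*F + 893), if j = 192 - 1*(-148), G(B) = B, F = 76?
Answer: -231/1017697 ≈ -0.00022698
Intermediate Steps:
j = 340 (j = 192 + 148 = 340)
1/((470/G(-7) + j/(-132))*F + 893) = 1/((470/(-7) + 340/(-132))*76 + 893) = 1/((470*(-⅐) + 340*(-1/132))*76 + 893) = 1/((-470/7 - 85/33)*76 + 893) = 1/(-16105/231*76 + 893) = 1/(-1223980/231 + 893) = 1/(-1017697/231) = -231/1017697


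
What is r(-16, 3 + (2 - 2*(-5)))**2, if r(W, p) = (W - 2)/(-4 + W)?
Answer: 81/100 ≈ 0.81000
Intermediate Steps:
r(W, p) = (-2 + W)/(-4 + W)
r(-16, 3 + (2 - 2*(-5)))**2 = ((-2 - 16)/(-4 - 16))**2 = (-18/(-20))**2 = (-1/20*(-18))**2 = (9/10)**2 = 81/100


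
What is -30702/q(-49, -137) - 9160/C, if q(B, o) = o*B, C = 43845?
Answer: -40217722/8409471 ≈ -4.7824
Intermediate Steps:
q(B, o) = B*o
-30702/q(-49, -137) - 9160/C = -30702/((-49*(-137))) - 9160/43845 = -30702/6713 - 9160*1/43845 = -30702*1/6713 - 1832/8769 = -4386/959 - 1832/8769 = -40217722/8409471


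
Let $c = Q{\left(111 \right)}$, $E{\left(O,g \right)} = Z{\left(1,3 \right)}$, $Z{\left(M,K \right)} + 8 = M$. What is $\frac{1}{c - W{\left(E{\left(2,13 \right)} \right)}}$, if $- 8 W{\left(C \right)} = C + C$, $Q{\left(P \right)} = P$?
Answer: $\frac{4}{437} \approx 0.0091533$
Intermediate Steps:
$Z{\left(M,K \right)} = -8 + M$
$E{\left(O,g \right)} = -7$ ($E{\left(O,g \right)} = -8 + 1 = -7$)
$W{\left(C \right)} = - \frac{C}{4}$ ($W{\left(C \right)} = - \frac{C + C}{8} = - \frac{2 C}{8} = - \frac{C}{4}$)
$c = 111$
$\frac{1}{c - W{\left(E{\left(2,13 \right)} \right)}} = \frac{1}{111 - \left(- \frac{1}{4}\right) \left(-7\right)} = \frac{1}{111 - \frac{7}{4}} = \frac{1}{\frac{437}{4}} = \frac{4}{437}$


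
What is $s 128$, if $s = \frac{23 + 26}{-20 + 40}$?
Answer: $\frac{1568}{5} \approx 313.6$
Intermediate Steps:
$s = \frac{49}{20} \approx 2.45$
$s 128 = \frac{49}{20} \cdot 128 = \frac{1568}{5}$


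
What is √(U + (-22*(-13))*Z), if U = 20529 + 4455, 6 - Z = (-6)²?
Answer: 2*√4101 ≈ 128.08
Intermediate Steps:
Z = -30 (Z = 6 - 1*(-6)² = 6 - 1*36 = 6 - 36 = -30)
U = 24984
√(U + (-22*(-13))*Z) = √(24984 - 22*(-13)*(-30)) = √(24984 + 286*(-30)) = √(24984 - 8580) = √16404 = 2*√4101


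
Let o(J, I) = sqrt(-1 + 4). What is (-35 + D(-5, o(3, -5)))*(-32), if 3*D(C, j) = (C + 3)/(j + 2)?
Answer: 3488/3 - 64*sqrt(3)/3 ≈ 1125.7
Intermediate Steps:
o(J, I) = sqrt(3)
D(C, j) = (3 + C)/(3*(2 + j)) (D(C, j) = ((C + 3)/(j + 2))/3 = ((3 + C)/(2 + j))/3 = (3 + C)/(3*(2 + j)))
(-35 + D(-5, o(3, -5)))*(-32) = (-35 + (3 - 5)/(3*(2 + sqrt(3))))*(-32) = (-35 + (1/3)*(-2)/(2 + sqrt(3)))*(-32) = (-35 - 2/(3*(2 + sqrt(3))))*(-32) = 1120 + 64/(3*(2 + sqrt(3)))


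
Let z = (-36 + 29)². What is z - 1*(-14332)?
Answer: 14381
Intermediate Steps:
z = 49 (z = (-7)² = 49)
z - 1*(-14332) = 49 - 1*(-14332) = 49 + 14332 = 14381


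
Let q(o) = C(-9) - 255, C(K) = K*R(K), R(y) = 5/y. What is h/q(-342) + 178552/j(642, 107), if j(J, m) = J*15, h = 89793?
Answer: -82006859/240750 ≈ -340.63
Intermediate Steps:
j(J, m) = 15*J
C(K) = 5 (C(K) = K*(5/K) = 5)
q(o) = -250 (q(o) = 5 - 255 = -250)
h/q(-342) + 178552/j(642, 107) = 89793/(-250) + 178552/((15*642)) = 89793*(-1/250) + 178552/9630 = -89793/250 + 178552*(1/9630) = -89793/250 + 89276/4815 = -82006859/240750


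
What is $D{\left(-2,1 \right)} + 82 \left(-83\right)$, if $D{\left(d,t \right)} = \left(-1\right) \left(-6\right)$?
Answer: $-6800$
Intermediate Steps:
$D{\left(d,t \right)} = 6$
$D{\left(-2,1 \right)} + 82 \left(-83\right) = 6 + 82 \left(-83\right) = 6 - 6806 = -6800$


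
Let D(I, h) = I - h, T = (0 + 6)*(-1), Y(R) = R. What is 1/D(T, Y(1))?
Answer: -⅐ ≈ -0.14286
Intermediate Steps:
T = -6 (T = 6*(-1) = -6)
1/D(T, Y(1)) = 1/(-6 - 1*1) = 1/(-6 - 1) = 1/(-7) = -⅐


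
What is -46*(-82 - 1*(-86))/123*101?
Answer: -18584/123 ≈ -151.09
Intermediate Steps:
-46*(-82 - 1*(-86))/123*101 = -46*(-82 + 86)/123*101 = -184/123*101 = -18584/123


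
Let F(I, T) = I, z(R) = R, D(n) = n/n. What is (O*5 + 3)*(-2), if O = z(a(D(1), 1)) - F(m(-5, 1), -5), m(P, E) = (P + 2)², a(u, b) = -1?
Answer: 94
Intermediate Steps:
D(n) = 1
m(P, E) = (2 + P)²
O = -10 (O = -1 - (2 - 5)² = -1 - 1*(-3)² = -1 - 1*9 = -1 - 9 = -10)
(O*5 + 3)*(-2) = (-10*5 + 3)*(-2) = (-50 + 3)*(-2) = -47*(-2) = 94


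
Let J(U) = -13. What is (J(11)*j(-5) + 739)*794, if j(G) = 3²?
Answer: 493868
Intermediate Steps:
j(G) = 9
(J(11)*j(-5) + 739)*794 = (-13*9 + 739)*794 = (-117 + 739)*794 = 622*794 = 493868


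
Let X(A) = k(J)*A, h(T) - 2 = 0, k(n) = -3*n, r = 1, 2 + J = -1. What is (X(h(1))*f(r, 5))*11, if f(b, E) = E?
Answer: 990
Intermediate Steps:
J = -3 (J = -2 - 1 = -3)
h(T) = 2 (h(T) = 2 + 0 = 2)
X(A) = 9*A (X(A) = (-3*(-3))*A = 9*A)
(X(h(1))*f(r, 5))*11 = ((9*2)*5)*11 = (18*5)*11 = 90*11 = 990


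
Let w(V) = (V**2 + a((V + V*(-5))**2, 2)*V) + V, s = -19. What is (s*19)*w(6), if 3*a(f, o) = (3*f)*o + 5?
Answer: -2514004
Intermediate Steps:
a(f, o) = 5/3 + f*o (a(f, o) = ((3*f)*o + 5)/3 = (3*f*o + 5)/3 = (5 + 3*f*o)/3 = 5/3 + f*o)
w(V) = V + V**2 + V*(5/3 + 32*V**2) (w(V) = (V**2 + (5/3 + (V + V*(-5))**2*2)*V) + V = (V**2 + (5/3 + (V - 5*V)**2*2)*V) + V = (V**2 + (5/3 + (-4*V)**2*2)*V) + V = (V**2 + (5/3 + (16*V**2)*2)*V) + V = (V**2 + (5/3 + 32*V**2)*V) + V = (V**2 + V*(5/3 + 32*V**2)) + V = V + V**2 + V*(5/3 + 32*V**2))
(s*19)*w(6) = (-19*19)*((1/3)*6*(8 + 3*6 + 96*6**2)) = -361*6*(8 + 18 + 96*36)/3 = -361*6*(8 + 18 + 3456)/3 = -361*6*3482/3 = -361*6964 = -2514004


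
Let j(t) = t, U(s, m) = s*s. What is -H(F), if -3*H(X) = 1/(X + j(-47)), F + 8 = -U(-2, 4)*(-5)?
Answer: -1/105 ≈ -0.0095238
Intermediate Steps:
U(s, m) = s²
F = 12 (F = -8 - 1*(-2)²*(-5) = -8 - 1*4*(-5) = -8 - 4*(-5) = -8 + 20 = 12)
H(X) = -1/(3*(-47 + X)) (H(X) = -1/(3*(X - 47)) = -1/(3*(-47 + X)))
-H(F) = -(-1)/(-141 + 3*12) = -(-1)/(-141 + 36) = -(-1)/(-105) = -(-1)*(-1)/105 = -1*1/105 = -1/105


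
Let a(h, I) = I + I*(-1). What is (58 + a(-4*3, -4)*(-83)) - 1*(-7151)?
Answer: 7209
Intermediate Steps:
a(h, I) = 0 (a(h, I) = I - I = 0)
(58 + a(-4*3, -4)*(-83)) - 1*(-7151) = (58 + 0*(-83)) - 1*(-7151) = (58 + 0) + 7151 = 58 + 7151 = 7209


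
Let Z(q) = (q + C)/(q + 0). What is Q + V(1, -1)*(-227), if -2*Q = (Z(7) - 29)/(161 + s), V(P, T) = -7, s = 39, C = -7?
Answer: 635629/400 ≈ 1589.1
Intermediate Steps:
Z(q) = (-7 + q)/q (Z(q) = (q - 7)/(q + 0) = (-7 + q)/q)
Q = 29/400 (Q = -((-7 + 7)/7 - 29)/(2*(161 + 39)) = -((⅐)*0 - 29)/(2*200) = -(0 - 29)/(2*200) = -(-29)/(2*200) = -½*(-29/200) = 29/400 ≈ 0.072500)
Q + V(1, -1)*(-227) = 29/400 - 7*(-227) = 29/400 + 1589 = 635629/400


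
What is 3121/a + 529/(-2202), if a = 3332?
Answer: 2554907/3668532 ≈ 0.69644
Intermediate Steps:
3121/a + 529/(-2202) = 3121/3332 + 529/(-2202) = 3121*(1/3332) + 529*(-1/2202) = 3121/3332 - 529/2202 = 2554907/3668532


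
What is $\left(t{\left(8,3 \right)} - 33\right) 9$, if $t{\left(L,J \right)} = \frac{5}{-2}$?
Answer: $- \frac{639}{2} \approx -319.5$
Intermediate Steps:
$t{\left(L,J \right)} = - \frac{5}{2}$ ($t{\left(L,J \right)} = 5 \left(- \frac{1}{2}\right) = - \frac{5}{2}$)
$\left(t{\left(8,3 \right)} - 33\right) 9 = \left(- \frac{5}{2} - 33\right) 9 = \left(- \frac{71}{2}\right) 9 = - \frac{639}{2}$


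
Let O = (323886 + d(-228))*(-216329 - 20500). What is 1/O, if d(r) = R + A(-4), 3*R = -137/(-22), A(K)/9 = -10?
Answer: -22/1687065038639 ≈ -1.3040e-11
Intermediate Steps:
A(K) = -90 (A(K) = 9*(-10) = -90)
R = 137/66 (R = (-137/(-22))/3 = (-137*(-1/22))/3 = (⅓)*(137/22) = 137/66 ≈ 2.0758)
d(r) = -5803/66 (d(r) = 137/66 - 90 = -5803/66)
O = -1687065038639/22 (O = (323886 - 5803/66)*(-216329 - 20500) = (21370673/66)*(-236829) = -1687065038639/22 ≈ -7.6685e+10)
1/O = 1/(-1687065038639/22) = -22/1687065038639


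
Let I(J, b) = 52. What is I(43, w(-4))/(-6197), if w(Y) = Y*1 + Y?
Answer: -52/6197 ≈ -0.0083912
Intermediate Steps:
w(Y) = 2*Y (w(Y) = Y + Y = 2*Y)
I(43, w(-4))/(-6197) = 52/(-6197) = 52*(-1/6197) = -52/6197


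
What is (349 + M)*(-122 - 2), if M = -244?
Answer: -13020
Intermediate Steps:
(349 + M)*(-122 - 2) = (349 - 244)*(-122 - 2) = 105*(-124) = -13020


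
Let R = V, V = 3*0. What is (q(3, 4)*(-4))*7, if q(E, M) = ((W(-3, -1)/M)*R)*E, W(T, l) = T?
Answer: 0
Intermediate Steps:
V = 0
R = 0
q(E, M) = 0 (q(E, M) = (-3/M*0)*E = 0*E = 0)
(q(3, 4)*(-4))*7 = (0*(-4))*7 = 0*7 = 0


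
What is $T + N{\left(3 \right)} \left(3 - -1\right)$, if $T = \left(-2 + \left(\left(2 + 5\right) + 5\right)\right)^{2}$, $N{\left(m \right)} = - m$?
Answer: $88$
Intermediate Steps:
$T = 100$ ($T = \left(-2 + \left(7 + 5\right)\right)^{2} = \left(-2 + 12\right)^{2} = 10^{2} = 100$)
$T + N{\left(3 \right)} \left(3 - -1\right) = 100 + \left(-1\right) 3 \left(3 - -1\right) = 100 - 3 \left(3 + 1\right) = 100 - 12 = 88$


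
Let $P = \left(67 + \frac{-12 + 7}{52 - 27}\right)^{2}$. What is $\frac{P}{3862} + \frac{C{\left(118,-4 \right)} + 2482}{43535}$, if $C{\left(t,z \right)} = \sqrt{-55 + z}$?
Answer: $\frac{509622756}{420330425} + \frac{i \sqrt{59}}{43535} \approx 1.2124 + 0.00017644 i$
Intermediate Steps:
$P = \frac{111556}{25}$ ($P = \left(67 - \frac{5}{25}\right)^{2} = \left(67 - \frac{1}{5}\right)^{2} = \left(\frac{334}{5}\right)^{2} = \frac{111556}{25} \approx 4462.2$)
$\frac{P}{3862} + \frac{C{\left(118,-4 \right)} + 2482}{43535} = \frac{111556}{25 \cdot 3862} + \frac{\sqrt{-55 - 4} + 2482}{43535} = \frac{111556}{25} \cdot \frac{1}{3862} + \left(\sqrt{-59} + 2482\right) \frac{1}{43535} = \frac{55778}{48275} + \left(i \sqrt{59} + 2482\right) \frac{1}{43535} = \frac{55778}{48275} + \left(2482 + i \sqrt{59}\right) \frac{1}{43535} = \frac{55778}{48275} + \left(\frac{2482}{43535} + \frac{i \sqrt{59}}{43535}\right) = \frac{509622756}{420330425} + \frac{i \sqrt{59}}{43535}$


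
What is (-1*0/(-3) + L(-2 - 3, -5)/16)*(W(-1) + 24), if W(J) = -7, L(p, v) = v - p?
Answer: 0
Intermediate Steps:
(-1*0/(-3) + L(-2 - 3, -5)/16)*(W(-1) + 24) = (-1*0/(-3) + (-5 - (-2 - 3))/16)*(-7 + 24) = (0*(-⅓) + (-5 - 1*(-5))*(1/16))*17 = (0 + (-5 + 5)*(1/16))*17 = (0 + 0*(1/16))*17 = (0 + 0)*17 = 0*17 = 0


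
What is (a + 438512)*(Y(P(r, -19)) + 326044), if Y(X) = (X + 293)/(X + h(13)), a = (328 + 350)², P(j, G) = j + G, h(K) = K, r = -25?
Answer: 9078170264540/31 ≈ 2.9284e+11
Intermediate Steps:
P(j, G) = G + j
a = 459684 (a = 678² = 459684)
Y(X) = (293 + X)/(13 + X) (Y(X) = (X + 293)/(X + 13) = (293 + X)/(13 + X))
(a + 438512)*(Y(P(r, -19)) + 326044) = (459684 + 438512)*((293 + (-19 - 25))/(13 + (-19 - 25)) + 326044) = 898196*((293 - 44)/(13 - 44) + 326044) = 898196*(249/(-31) + 326044) = 898196*(-1/31*249 + 326044) = 898196*(-249/31 + 326044) = 898196*(10107115/31) = 9078170264540/31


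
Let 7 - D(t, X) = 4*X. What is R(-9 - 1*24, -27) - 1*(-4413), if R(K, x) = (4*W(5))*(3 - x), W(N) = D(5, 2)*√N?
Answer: 4413 - 120*√5 ≈ 4144.7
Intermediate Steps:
D(t, X) = 7 - 4*X
W(N) = -√N (W(N) = (7 - 4*2)*√N = (7 - 8)*√N = -√N)
R(K, x) = -4*√5*(3 - x) (R(K, x) = (4*(-√5))*(3 - x) = (-4*√5)*(3 - x) = -4*√5*(3 - x))
R(-9 - 1*24, -27) - 1*(-4413) = 4*√5*(-3 - 27) - 1*(-4413) = 4*√5*(-30) + 4413 = -120*√5 + 4413 = 4413 - 120*√5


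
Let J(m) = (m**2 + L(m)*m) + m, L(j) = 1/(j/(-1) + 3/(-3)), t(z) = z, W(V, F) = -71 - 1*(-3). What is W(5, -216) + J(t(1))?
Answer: -133/2 ≈ -66.500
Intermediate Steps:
W(V, F) = -68 (W(V, F) = -71 + 3 = -68)
L(j) = 1/(-1 - j) (L(j) = 1/(j*(-1) + 3*(-1/3)) = 1/(-j - 1) = 1/(-1 - j))
J(m) = m + m**2 - m/(1 + m) (J(m) = (m**2 + (-1/(1 + m))*m) + m = (m**2 - m/(1 + m)) + m = m + m**2 - m/(1 + m))
W(5, -216) + J(t(1)) = -68 + 1**2*(2 + 1)/(1 + 1) = -68 + 1*3/2 = -68 + 1*(1/2)*3 = -68 + 3/2 = -133/2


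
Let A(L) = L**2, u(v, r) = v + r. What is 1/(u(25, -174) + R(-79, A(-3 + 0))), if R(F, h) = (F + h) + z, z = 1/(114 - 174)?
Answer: -60/13141 ≈ -0.0045659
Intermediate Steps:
u(v, r) = r + v
z = -1/60 (z = 1/(-60) = -1/60 ≈ -0.016667)
R(F, h) = -1/60 + F + h (R(F, h) = (F + h) - 1/60 = -1/60 + F + h)
1/(u(25, -174) + R(-79, A(-3 + 0))) = 1/((-174 + 25) + (-1/60 - 79 + (-3 + 0)**2)) = 1/(-149 + (-1/60 - 79 + (-3)**2)) = 1/(-149 + (-1/60 - 79 + 9)) = 1/(-149 - 4201/60) = 1/(-13141/60) = -60/13141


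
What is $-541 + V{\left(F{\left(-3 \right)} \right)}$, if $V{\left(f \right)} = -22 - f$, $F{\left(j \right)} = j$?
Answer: $-560$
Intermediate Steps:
$-541 + V{\left(F{\left(-3 \right)} \right)} = -541 - 19 = -560$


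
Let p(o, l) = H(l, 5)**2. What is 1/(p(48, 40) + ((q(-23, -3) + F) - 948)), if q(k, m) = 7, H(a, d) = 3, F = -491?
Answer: -1/1423 ≈ -0.00070274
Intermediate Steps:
p(o, l) = 9 (p(o, l) = 3**2 = 9)
1/(p(48, 40) + ((q(-23, -3) + F) - 948)) = 1/(9 + ((7 - 491) - 948)) = 1/(9 + (-484 - 948)) = 1/(9 - 1432) = 1/(-1423) = -1/1423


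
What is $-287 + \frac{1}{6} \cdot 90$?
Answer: $-272$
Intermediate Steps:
$-287 + \frac{1}{6} \cdot 90 = -287 + 15 = -272$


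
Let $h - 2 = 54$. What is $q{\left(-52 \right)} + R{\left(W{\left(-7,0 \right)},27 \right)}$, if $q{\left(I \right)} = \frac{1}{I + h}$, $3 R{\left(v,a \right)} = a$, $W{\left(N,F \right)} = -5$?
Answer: $\frac{37}{4} \approx 9.25$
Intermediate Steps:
$h = 56$ ($h = 2 + 54 = 56$)
$R{\left(v,a \right)} = \frac{a}{3}$
$q{\left(I \right)} = \frac{1}{56 + I}$ ($q{\left(I \right)} = \frac{1}{I + 56} = \frac{1}{56 + I}$)
$q{\left(-52 \right)} + R{\left(W{\left(-7,0 \right)},27 \right)} = \frac{1}{56 - 52} + \frac{1}{3} \cdot 27 = \frac{1}{4} + 9 = \frac{37}{4}$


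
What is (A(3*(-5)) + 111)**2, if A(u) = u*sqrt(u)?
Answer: 8946 - 3330*I*sqrt(15) ≈ 8946.0 - 12897.0*I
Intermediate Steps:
A(u) = u**(3/2)
(A(3*(-5)) + 111)**2 = ((3*(-5))**(3/2) + 111)**2 = ((-15)**(3/2) + 111)**2 = (-15*I*sqrt(15) + 111)**2 = (111 - 15*I*sqrt(15))**2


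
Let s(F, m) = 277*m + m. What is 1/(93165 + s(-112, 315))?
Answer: 1/180735 ≈ 5.5330e-6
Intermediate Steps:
s(F, m) = 278*m
1/(93165 + s(-112, 315)) = 1/(93165 + 278*315) = 1/(93165 + 87570) = 1/180735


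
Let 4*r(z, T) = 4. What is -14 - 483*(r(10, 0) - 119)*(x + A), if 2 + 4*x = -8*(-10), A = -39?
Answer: -1111397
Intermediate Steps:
x = 39/2 (x = -½ + (-8*(-10))/4 = -½ + (¼)*80 = -½ + 20 = 39/2 ≈ 19.500)
r(z, T) = 1 (r(z, T) = (¼)*4 = 1)
-14 - 483*(r(10, 0) - 119)*(x + A) = -14 - 483*(1 - 119)*(39/2 - 39) = -14 - (-56994)*(-39)/2 = -14 - 483*2301 = -14 - 1111383 = -1111397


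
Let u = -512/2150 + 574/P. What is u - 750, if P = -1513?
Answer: -1220860628/1626475 ≈ -750.62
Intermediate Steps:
u = -1004378/1626475 (u = -512/2150 + 574/(-1513) = -512*1/2150 + 574*(-1/1513) = -256/1075 - 574/1513 = -1004378/1626475 ≈ -0.61752)
u - 750 = -1004378/1626475 - 750 = -1220860628/1626475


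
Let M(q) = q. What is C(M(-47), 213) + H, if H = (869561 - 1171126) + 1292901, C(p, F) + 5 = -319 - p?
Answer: 991059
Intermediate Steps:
C(p, F) = -324 - p (C(p, F) = -5 + (-319 - p) = -324 - p)
H = 991336 (H = -301565 + 1292901 = 991336)
C(M(-47), 213) + H = (-324 - 1*(-47)) + 991336 = (-324 + 47) + 991336 = -277 + 991336 = 991059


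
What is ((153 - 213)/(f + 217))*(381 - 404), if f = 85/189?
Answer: 130410/20549 ≈ 6.3463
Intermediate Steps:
f = 85/189 (f = 85*(1/189) = 85/189 ≈ 0.44974)
((153 - 213)/(f + 217))*(381 - 404) = ((153 - 213)/(85/189 + 217))*(381 - 404) = -60/41098/189*(-23) = -60*189/41098*(-23) = -5670/20549*(-23) = 130410/20549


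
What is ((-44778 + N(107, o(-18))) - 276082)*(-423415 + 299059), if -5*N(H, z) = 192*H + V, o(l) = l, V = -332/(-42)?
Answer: 282884116856/7 ≈ 4.0412e+10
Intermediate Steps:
V = 166/21 (V = -332*(-1/42) = 166/21 ≈ 7.9048)
N(H, z) = -166/105 - 192*H/5 (N(H, z) = -(192*H + 166/21)/5 = -(166/21 + 192*H)/5 = -166/105 - 192*H/5)
((-44778 + N(107, o(-18))) - 276082)*(-423415 + 299059) = ((-44778 + (-166/105 - 192/5*107)) - 276082)*(-423415 + 299059) = ((-44778 + (-166/105 - 20544/5)) - 276082)*(-124356) = ((-44778 - 86318/21) - 276082)*(-124356) = (-1026656/21 - 276082)*(-124356) = -6824378/21*(-124356) = 282884116856/7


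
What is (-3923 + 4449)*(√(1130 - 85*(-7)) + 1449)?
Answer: 762174 + 2630*√69 ≈ 7.8402e+5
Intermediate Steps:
(-3923 + 4449)*(√(1130 - 85*(-7)) + 1449) = 526*(√(1130 + 595) + 1449) = 526*(√1725 + 1449) = 526*(5*√69 + 1449) = 526*(1449 + 5*√69) = 762174 + 2630*√69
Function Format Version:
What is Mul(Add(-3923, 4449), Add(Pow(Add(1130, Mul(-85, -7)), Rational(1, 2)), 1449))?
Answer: Add(762174, Mul(2630, Pow(69, Rational(1, 2)))) ≈ 7.8402e+5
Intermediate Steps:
Mul(Add(-3923, 4449), Add(Pow(Add(1130, Mul(-85, -7)), Rational(1, 2)), 1449)) = Mul(526, Add(Pow(Add(1130, 595), Rational(1, 2)), 1449)) = Mul(526, Add(Pow(1725, Rational(1, 2)), 1449)) = Mul(526, Add(Mul(5, Pow(69, Rational(1, 2))), 1449)) = Mul(526, Add(1449, Mul(5, Pow(69, Rational(1, 2))))) = Add(762174, Mul(2630, Pow(69, Rational(1, 2))))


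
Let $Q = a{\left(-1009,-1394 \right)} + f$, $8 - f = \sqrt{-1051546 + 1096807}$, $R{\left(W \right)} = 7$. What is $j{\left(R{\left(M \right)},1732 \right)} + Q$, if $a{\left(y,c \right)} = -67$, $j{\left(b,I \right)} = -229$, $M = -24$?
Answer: $-288 - 3 \sqrt{5029} \approx -500.75$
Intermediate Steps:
$f = 8 - 3 \sqrt{5029}$ ($f = 8 - \sqrt{-1051546 + 1096807} = 8 - \sqrt{45261} = 8 - 3 \sqrt{5029} \approx -204.75$)
$Q = -59 - 3 \sqrt{5029}$ ($Q = -67 + \left(8 - 3 \sqrt{5029}\right) = -59 - 3 \sqrt{5029} \approx -271.75$)
$j{\left(R{\left(M \right)},1732 \right)} + Q = -229 - \left(59 + 3 \sqrt{5029}\right) = -288 - 3 \sqrt{5029}$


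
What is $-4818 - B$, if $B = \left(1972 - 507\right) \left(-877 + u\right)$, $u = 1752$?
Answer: $-1286693$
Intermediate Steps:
$B = 1281875$ ($B = \left(1972 - 507\right) \left(-877 + 1752\right) = 1465 \cdot 875 = 1281875$)
$-4818 - B = -4818 - 1281875 = -1286693$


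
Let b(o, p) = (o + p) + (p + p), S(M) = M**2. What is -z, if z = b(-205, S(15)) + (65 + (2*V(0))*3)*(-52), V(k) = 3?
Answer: 3846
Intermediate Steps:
b(o, p) = o + 3*p (b(o, p) = (o + p) + 2*p = o + 3*p)
z = -3846 (z = (-205 + 3*15**2) + (65 + (2*3)*3)*(-52) = (-205 + 3*225) + (65 + 6*3)*(-52) = (-205 + 675) + (65 + 18)*(-52) = 470 + 83*(-52) = 470 - 4316 = -3846)
-z = -1*(-3846) = 3846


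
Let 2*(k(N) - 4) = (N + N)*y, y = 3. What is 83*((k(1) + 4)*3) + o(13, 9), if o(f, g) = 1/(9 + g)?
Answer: 49303/18 ≈ 2739.1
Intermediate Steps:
k(N) = 4 + 3*N (k(N) = 4 + ((N + N)*3)/2 = 4 + ((2*N)*3)/2 = 4 + (6*N)/2 = 4 + 3*N)
83*((k(1) + 4)*3) + o(13, 9) = 83*(((4 + 3*1) + 4)*3) + 1/(9 + 9) = 83*(((4 + 3) + 4)*3) + 1/18 = 83*((7 + 4)*3) + 1/18 = 83*(11*3) + 1/18 = 83*33 + 1/18 = 2739 + 1/18 = 49303/18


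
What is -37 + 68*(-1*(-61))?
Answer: 4111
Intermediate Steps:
-37 + 68*(-1*(-61)) = -37 + 68*61 = -37 + 4148 = 4111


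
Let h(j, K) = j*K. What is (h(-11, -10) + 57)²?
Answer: 27889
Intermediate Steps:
h(j, K) = K*j
(h(-11, -10) + 57)² = (-10*(-11) + 57)² = (110 + 57)² = 167² = 27889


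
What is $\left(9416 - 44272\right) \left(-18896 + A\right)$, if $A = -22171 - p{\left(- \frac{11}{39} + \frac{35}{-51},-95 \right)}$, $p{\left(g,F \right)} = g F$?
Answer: $\frac{317054951272}{221} \approx 1.4346 \cdot 10^{9}$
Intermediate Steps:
$p{\left(g,F \right)} = F g$
$A = - \frac{4920121}{221}$ ($A = -22171 - - 95 \left(- \frac{11}{39} + \frac{35}{-51}\right) = -22171 - - 95 \left(\left(-11\right) \frac{1}{39} + 35 \left(- \frac{1}{51}\right)\right) = -22171 - - 95 \left(- \frac{11}{39} - \frac{35}{51}\right) = -22171 - \left(-95\right) \left(- \frac{214}{221}\right) = -22171 - \frac{20330}{221} = - \frac{4920121}{221} \approx -22263.0$)
$\left(9416 - 44272\right) \left(-18896 + A\right) = \left(9416 - 44272\right) \left(-18896 - \frac{4920121}{221}\right) = \left(-34856\right) \left(- \frac{9096137}{221}\right) = \frac{317054951272}{221}$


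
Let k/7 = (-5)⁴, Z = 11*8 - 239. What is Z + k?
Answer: 4224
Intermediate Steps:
Z = -151 (Z = 88 - 239 = -151)
k = 4375 (k = 7*(-5)⁴ = 7*625 = 4375)
Z + k = -151 + 4375 = 4224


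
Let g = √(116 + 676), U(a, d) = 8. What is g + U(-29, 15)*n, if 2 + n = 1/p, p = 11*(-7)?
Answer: -1240/77 + 6*√22 ≈ 12.039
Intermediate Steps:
g = 6*√22 (g = √792 = 6*√22 ≈ 28.142)
p = -77
n = -155/77 (n = -2 + 1/(-77) = -2 - 1/77 = -155/77 ≈ -2.0130)
g + U(-29, 15)*n = 6*√22 + 8*(-155/77) = 6*√22 - 1240/77 = -1240/77 + 6*√22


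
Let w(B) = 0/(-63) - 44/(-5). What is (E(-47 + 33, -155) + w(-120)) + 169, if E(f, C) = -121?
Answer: 284/5 ≈ 56.800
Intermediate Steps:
w(B) = 44/5 (w(B) = 0*(-1/63) - 44*(-⅕) = 0 + 44/5 = 44/5)
(E(-47 + 33, -155) + w(-120)) + 169 = (-121 + 44/5) + 169 = -561/5 + 169 = 284/5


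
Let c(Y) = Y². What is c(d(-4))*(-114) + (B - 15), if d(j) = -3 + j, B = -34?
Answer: -5635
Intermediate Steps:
c(d(-4))*(-114) + (B - 15) = (-3 - 4)²*(-114) + (-34 - 15) = (-7)²*(-114) - 49 = 49*(-114) - 49 = -5586 - 49 = -5635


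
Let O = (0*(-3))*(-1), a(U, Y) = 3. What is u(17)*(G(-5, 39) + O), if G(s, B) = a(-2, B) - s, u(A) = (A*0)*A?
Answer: 0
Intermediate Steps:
u(A) = 0 (u(A) = 0*A = 0)
G(s, B) = 3 - s
O = 0 (O = 0*(-1) = 0)
u(17)*(G(-5, 39) + O) = 0*((3 - 1*(-5)) + 0) = 0*((3 + 5) + 0) = 0*(8 + 0) = 0*8 = 0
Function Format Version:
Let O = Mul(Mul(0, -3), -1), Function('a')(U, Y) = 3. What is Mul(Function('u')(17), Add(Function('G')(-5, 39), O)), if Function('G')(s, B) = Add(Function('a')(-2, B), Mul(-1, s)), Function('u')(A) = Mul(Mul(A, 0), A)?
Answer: 0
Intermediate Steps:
Function('u')(A) = 0 (Function('u')(A) = Mul(0, A) = 0)
Function('G')(s, B) = Add(3, Mul(-1, s))
O = 0 (O = Mul(0, -1) = 0)
Mul(Function('u')(17), Add(Function('G')(-5, 39), O)) = Mul(0, Add(Add(3, Mul(-1, -5)), 0)) = Mul(0, Add(Add(3, 5), 0)) = Mul(0, Add(8, 0)) = Mul(0, 8) = 0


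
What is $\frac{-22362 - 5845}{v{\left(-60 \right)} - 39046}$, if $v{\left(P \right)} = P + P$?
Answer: $\frac{28207}{39166} \approx 0.72019$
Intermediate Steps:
$v{\left(P \right)} = 2 P$
$\frac{-22362 - 5845}{v{\left(-60 \right)} - 39046} = \frac{-22362 - 5845}{2 \left(-60\right) - 39046} = - \frac{28207}{-120 - 39046} = - \frac{28207}{-39166} = \left(-28207\right) \left(- \frac{1}{39166}\right) = \frac{28207}{39166}$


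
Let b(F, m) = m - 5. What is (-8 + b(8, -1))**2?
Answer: 196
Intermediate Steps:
b(F, m) = -5 + m
(-8 + b(8, -1))**2 = (-8 + (-5 - 1))**2 = (-8 - 6)**2 = (-14)**2 = 196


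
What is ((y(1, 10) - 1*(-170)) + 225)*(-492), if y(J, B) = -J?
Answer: -193848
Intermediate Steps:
((y(1, 10) - 1*(-170)) + 225)*(-492) = ((-1*1 - 1*(-170)) + 225)*(-492) = ((-1 + 170) + 225)*(-492) = (169 + 225)*(-492) = 394*(-492) = -193848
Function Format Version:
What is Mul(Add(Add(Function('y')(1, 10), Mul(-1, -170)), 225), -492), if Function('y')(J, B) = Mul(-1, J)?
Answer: -193848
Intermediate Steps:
Mul(Add(Add(Function('y')(1, 10), Mul(-1, -170)), 225), -492) = Mul(Add(Add(Mul(-1, 1), Mul(-1, -170)), 225), -492) = Mul(Add(Add(-1, 170), 225), -492) = Mul(Add(169, 225), -492) = Mul(394, -492) = -193848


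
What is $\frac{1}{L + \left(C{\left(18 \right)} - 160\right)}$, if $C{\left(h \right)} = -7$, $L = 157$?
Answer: $- \frac{1}{10} \approx -0.1$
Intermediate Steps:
$\frac{1}{L + \left(C{\left(18 \right)} - 160\right)} = \frac{1}{157 - 167} = \frac{1}{-10} = - \frac{1}{10}$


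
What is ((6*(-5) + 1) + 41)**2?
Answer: 144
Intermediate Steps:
((6*(-5) + 1) + 41)**2 = ((-30 + 1) + 41)**2 = (-29 + 41)**2 = 12**2 = 144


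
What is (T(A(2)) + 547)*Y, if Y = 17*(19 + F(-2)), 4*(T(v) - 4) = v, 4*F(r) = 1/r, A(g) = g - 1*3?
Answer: 5655101/32 ≈ 1.7672e+5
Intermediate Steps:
A(g) = -3 + g (A(g) = g - 3 = -3 + g)
F(r) = 1/(4*r) (F(r) = (1/r)/4 = 1/(4*r))
T(v) = 4 + v/4
Y = 2567/8 (Y = 17*(19 + (1/4)/(-2)) = 17*(19 + (1/4)*(-1/2)) = 17*(19 - 1/8) = 17*(151/8) = 2567/8 ≈ 320.88)
(T(A(2)) + 547)*Y = ((4 + (-3 + 2)/4) + 547)*(2567/8) = ((4 + (1/4)*(-1)) + 547)*(2567/8) = ((4 - 1/4) + 547)*(2567/8) = (15/4 + 547)*(2567/8) = (2203/4)*(2567/8) = 5655101/32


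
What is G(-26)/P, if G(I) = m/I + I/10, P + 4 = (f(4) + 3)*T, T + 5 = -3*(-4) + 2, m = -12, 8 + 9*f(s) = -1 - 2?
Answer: -139/780 ≈ -0.17821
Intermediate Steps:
f(s) = -11/9 (f(s) = -8/9 + (-1 - 2)/9 = -8/9 + (⅑)*(-3) = -8/9 - ⅓ = -11/9)
T = 9 (T = -5 + (-3*(-4) + 2) = -5 + (12 + 2) = -5 + 14 = 9)
P = 12 (P = -4 + (-11/9 + 3)*9 = -4 + (16/9)*9 = -4 + 16 = 12)
G(I) = -12/I + I/10
G(-26)/P = (-12/(-26) + (⅒)*(-26))/12 = (-12*(-1/26) - 13/5)*(1/12) = (6/13 - 13/5)*(1/12) = -139/65*1/12 = -139/780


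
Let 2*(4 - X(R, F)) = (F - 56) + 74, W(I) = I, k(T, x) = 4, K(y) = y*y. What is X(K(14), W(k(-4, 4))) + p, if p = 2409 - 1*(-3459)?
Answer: 5861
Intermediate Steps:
K(y) = y**2
X(R, F) = -5 - F/2 (X(R, F) = 4 - ((F - 56) + 74)/2 = 4 - ((-56 + F) + 74)/2 = 4 - (18 + F)/2 = 4 + (-9 - F/2) = -5 - F/2)
p = 5868 (p = 2409 + 3459 = 5868)
X(K(14), W(k(-4, 4))) + p = (-5 - 1/2*4) + 5868 = (-5 - 2) + 5868 = -7 + 5868 = 5861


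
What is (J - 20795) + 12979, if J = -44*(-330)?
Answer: 6704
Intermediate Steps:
J = 14520
(J - 20795) + 12979 = (14520 - 20795) + 12979 = -6275 + 12979 = 6704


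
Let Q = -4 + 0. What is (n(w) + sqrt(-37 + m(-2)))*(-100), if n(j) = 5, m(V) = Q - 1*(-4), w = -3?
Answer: -500 - 100*I*sqrt(37) ≈ -500.0 - 608.28*I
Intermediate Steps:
Q = -4
m(V) = 0 (m(V) = -4 - 1*(-4) = -4 + 4 = 0)
(n(w) + sqrt(-37 + m(-2)))*(-100) = (5 + sqrt(-37 + 0))*(-100) = (5 + sqrt(-37))*(-100) = (5 + I*sqrt(37))*(-100) = -500 - 100*I*sqrt(37)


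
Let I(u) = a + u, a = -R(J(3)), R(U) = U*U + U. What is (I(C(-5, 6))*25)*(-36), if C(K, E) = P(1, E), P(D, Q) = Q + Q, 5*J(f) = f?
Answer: -9936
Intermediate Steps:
J(f) = f/5
P(D, Q) = 2*Q
C(K, E) = 2*E
R(U) = U + U² (R(U) = U² + U = U + U²)
a = -24/25 (a = -(⅕)*3*(1 + (⅕)*3) = -3*(1 + ⅗)/5 = -3*8/(5*5) = -1*24/25 = -24/25 ≈ -0.96000)
I(u) = -24/25 + u
(I(C(-5, 6))*25)*(-36) = ((-24/25 + 2*6)*25)*(-36) = ((-24/25 + 12)*25)*(-36) = ((276/25)*25)*(-36) = 276*(-36) = -9936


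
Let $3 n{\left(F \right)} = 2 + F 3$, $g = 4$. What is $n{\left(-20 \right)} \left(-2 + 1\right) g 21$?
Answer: $1624$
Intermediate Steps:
$n{\left(F \right)} = \frac{2}{3} + F$ ($n{\left(F \right)} = \frac{2 + F 3}{3} = \frac{2 + 3 F}{3} = \frac{2}{3} + F$)
$n{\left(-20 \right)} \left(-2 + 1\right) g 21 = \left(\frac{2}{3} - 20\right) \left(-2 + 1\right) 4 \cdot 21 = - \frac{58 \left(-1\right) 4 \cdot 21}{3} = - \frac{58 \left(\left(-4\right) 21\right)}{3} = \left(- \frac{58}{3}\right) \left(-84\right) = 1624$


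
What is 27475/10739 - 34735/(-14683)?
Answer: 776434590/157680737 ≈ 4.9241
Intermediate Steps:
27475/10739 - 34735/(-14683) = 27475*(1/10739) - 34735*(-1/14683) = 27475/10739 + 34735/14683 = 776434590/157680737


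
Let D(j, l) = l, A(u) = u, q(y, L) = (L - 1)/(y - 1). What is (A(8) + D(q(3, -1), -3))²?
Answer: 25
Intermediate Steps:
q(y, L) = (-1 + L)/(-1 + y)
(A(8) + D(q(3, -1), -3))² = (8 - 3)² = 5² = 25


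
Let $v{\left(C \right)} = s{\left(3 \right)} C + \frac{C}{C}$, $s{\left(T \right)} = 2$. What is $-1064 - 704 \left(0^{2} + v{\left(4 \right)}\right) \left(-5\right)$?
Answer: $30616$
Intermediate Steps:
$v{\left(C \right)} = 1 + 2 C$ ($v{\left(C \right)} = 2 C + \frac{C}{C} = 2 C + 1 = 1 + 2 C$)
$-1064 - 704 \left(0^{2} + v{\left(4 \right)}\right) \left(-5\right) = -1064 - 704 \left(0^{2} + \left(1 + 2 \cdot 4\right)\right) \left(-5\right) = -1064 - 704 \left(0 + \left(1 + 8\right)\right) \left(-5\right) = -1064 - 704 \left(0 + 9\right) \left(-5\right) = -1064 - 704 \cdot 9 \left(-5\right) = -1064 - -31680 = -1064 + 31680 = 30616$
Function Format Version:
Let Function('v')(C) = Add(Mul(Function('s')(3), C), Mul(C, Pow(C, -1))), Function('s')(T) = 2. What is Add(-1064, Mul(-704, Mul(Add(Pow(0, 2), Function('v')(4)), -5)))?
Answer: 30616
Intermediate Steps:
Function('v')(C) = Add(1, Mul(2, C)) (Function('v')(C) = Add(Mul(2, C), Mul(C, Pow(C, -1))) = Add(Mul(2, C), 1) = Add(1, Mul(2, C)))
Add(-1064, Mul(-704, Mul(Add(Pow(0, 2), Function('v')(4)), -5))) = Add(-1064, Mul(-704, Mul(Add(Pow(0, 2), Add(1, Mul(2, 4))), -5))) = Add(-1064, Mul(-704, Mul(Add(0, Add(1, 8)), -5))) = Add(-1064, Mul(-704, Mul(Add(0, 9), -5))) = Add(-1064, Mul(-704, Mul(9, -5))) = Add(-1064, Mul(-704, -45)) = Add(-1064, 31680) = 30616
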